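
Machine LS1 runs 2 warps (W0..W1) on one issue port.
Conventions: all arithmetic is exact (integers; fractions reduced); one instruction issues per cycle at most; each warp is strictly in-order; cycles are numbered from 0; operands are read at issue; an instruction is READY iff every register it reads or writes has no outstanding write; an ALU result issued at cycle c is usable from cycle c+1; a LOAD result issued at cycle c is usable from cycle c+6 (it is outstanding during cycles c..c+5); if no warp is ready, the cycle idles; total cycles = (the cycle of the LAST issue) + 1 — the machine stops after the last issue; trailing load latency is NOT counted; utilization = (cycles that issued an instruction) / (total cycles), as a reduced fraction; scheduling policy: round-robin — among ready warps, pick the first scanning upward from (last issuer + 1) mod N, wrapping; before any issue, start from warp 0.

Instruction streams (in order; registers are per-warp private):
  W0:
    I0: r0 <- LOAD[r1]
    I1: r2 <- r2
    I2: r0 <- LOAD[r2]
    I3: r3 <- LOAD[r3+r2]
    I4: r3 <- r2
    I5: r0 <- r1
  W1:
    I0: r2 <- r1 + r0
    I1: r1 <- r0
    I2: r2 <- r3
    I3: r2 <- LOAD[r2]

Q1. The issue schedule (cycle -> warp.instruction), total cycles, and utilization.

cycle 0: W0.I0
cycle 1: W1.I0
cycle 2: W0.I1
cycle 3: W1.I1
cycle 4: W1.I2
cycle 5: W1.I3
cycle 6: W0.I2
cycle 7: W0.I3
cycle 8: idle
cycle 9: idle
cycle 10: idle
cycle 11: idle
cycle 12: idle
cycle 13: W0.I4
cycle 14: W0.I5

Answer: 15 cycles, utilization 2/3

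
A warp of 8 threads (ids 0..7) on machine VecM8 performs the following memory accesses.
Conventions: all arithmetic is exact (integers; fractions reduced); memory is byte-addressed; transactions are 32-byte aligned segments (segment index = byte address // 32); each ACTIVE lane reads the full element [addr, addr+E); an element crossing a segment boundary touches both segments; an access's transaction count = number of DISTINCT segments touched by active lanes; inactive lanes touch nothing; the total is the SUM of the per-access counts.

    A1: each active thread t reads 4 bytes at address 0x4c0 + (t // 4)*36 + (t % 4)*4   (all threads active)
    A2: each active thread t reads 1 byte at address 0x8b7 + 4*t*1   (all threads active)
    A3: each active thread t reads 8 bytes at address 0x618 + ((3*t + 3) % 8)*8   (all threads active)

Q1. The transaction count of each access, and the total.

A1: 2 transactions
A2: 2 transactions
A3: 3 transactions

Answer: 2,2,3; total 7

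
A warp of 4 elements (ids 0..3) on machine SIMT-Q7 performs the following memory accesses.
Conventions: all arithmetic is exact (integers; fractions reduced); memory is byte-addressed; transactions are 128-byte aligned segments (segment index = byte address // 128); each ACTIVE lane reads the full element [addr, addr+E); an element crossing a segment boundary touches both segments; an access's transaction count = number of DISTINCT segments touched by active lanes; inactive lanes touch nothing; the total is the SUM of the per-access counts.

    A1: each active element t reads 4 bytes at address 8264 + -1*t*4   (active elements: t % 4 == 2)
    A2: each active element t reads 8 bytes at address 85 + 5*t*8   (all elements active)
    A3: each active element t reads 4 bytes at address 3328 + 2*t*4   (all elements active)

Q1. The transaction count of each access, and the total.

A1: 1 transaction
A2: 2 transactions
A3: 1 transaction

Answer: 1,2,1; total 4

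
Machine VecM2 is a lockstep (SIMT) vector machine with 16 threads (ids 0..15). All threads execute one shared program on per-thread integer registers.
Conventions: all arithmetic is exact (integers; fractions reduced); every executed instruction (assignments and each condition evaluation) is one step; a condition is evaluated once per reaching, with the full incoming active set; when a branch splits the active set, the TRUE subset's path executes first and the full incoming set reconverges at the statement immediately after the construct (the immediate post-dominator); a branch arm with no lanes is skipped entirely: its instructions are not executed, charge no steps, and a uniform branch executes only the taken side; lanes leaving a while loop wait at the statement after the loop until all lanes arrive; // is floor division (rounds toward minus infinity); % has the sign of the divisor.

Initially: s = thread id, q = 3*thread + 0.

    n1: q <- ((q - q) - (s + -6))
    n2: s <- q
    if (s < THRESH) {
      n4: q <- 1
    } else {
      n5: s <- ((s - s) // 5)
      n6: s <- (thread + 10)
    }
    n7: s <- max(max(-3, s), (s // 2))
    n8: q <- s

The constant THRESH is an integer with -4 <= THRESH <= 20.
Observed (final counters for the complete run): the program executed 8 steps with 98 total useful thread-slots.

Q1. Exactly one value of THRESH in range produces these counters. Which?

Answer: THRESH = 5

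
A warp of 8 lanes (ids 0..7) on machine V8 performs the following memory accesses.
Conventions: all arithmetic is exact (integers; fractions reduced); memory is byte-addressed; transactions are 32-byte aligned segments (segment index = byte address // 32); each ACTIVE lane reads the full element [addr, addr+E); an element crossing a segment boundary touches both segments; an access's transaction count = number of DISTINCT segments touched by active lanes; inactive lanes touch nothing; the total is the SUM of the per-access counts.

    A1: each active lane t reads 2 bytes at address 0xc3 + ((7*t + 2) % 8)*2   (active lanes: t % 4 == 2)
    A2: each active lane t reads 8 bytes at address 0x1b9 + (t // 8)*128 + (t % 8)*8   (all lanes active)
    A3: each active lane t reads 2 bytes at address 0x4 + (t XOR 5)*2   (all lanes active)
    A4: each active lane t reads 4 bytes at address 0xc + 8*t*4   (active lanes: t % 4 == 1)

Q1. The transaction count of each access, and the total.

A1: 1 transaction
A2: 3 transactions
A3: 1 transaction
A4: 2 transactions

Answer: 1,3,1,2; total 7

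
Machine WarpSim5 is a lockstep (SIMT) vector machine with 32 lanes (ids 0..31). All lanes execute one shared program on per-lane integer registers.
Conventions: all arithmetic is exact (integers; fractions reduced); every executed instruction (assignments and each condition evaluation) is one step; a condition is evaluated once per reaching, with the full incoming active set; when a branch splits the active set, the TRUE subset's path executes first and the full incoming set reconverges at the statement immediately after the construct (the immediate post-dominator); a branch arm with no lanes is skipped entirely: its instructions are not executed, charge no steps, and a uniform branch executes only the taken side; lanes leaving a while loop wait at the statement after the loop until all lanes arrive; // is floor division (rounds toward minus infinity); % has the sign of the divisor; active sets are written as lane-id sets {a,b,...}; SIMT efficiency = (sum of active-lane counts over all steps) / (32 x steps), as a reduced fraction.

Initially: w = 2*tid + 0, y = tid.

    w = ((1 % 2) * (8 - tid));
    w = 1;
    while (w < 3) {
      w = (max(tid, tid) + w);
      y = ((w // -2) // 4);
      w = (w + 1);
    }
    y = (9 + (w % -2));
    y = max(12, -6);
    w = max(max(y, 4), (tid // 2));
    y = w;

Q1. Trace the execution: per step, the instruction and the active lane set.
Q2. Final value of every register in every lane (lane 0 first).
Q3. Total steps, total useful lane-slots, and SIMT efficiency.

step 0: w <- ((1 % 2) * (8 - tid))   {0,1,2,3,4,5,6,7,8,9,10,11,12,13,14,15,16,17,18,19,20,21,22,23,24,25,26,27,28,29,30,31}
step 1: w <- 1                       {0,1,2,3,4,5,6,7,8,9,10,11,12,13,14,15,16,17,18,19,20,21,22,23,24,25,26,27,28,29,30,31}
step 2: eval (w < 3)                 {0,1,2,3,4,5,6,7,8,9,10,11,12,13,14,15,16,17,18,19,20,21,22,23,24,25,26,27,28,29,30,31}
step 3: w <- (max(tid, tid) + w)     {0,1,2,3,4,5,6,7,8,9,10,11,12,13,14,15,16,17,18,19,20,21,22,23,24,25,26,27,28,29,30,31}
step 4: y <- ((w // -2) // 4)        {0,1,2,3,4,5,6,7,8,9,10,11,12,13,14,15,16,17,18,19,20,21,22,23,24,25,26,27,28,29,30,31}
step 5: w <- (w + 1)                 {0,1,2,3,4,5,6,7,8,9,10,11,12,13,14,15,16,17,18,19,20,21,22,23,24,25,26,27,28,29,30,31}
step 6: eval (w < 3)                 {0,1,2,3,4,5,6,7,8,9,10,11,12,13,14,15,16,17,18,19,20,21,22,23,24,25,26,27,28,29,30,31}
step 7: w <- (max(tid, tid) + w)     {0}
step 8: y <- ((w // -2) // 4)        {0}
step 9: w <- (w + 1)                 {0}
step 10: eval (w < 3)                 {0}
step 11: y <- (9 + (w % -2))          {0,1,2,3,4,5,6,7,8,9,10,11,12,13,14,15,16,17,18,19,20,21,22,23,24,25,26,27,28,29,30,31}
step 12: y <- max(12, -6)             {0,1,2,3,4,5,6,7,8,9,10,11,12,13,14,15,16,17,18,19,20,21,22,23,24,25,26,27,28,29,30,31}
step 13: w <- max(max(y, 4), (tid // 2)) {0,1,2,3,4,5,6,7,8,9,10,11,12,13,14,15,16,17,18,19,20,21,22,23,24,25,26,27,28,29,30,31}
step 14: y <- w                       {0,1,2,3,4,5,6,7,8,9,10,11,12,13,14,15,16,17,18,19,20,21,22,23,24,25,26,27,28,29,30,31}

Answer: 15 steps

w: 12,12,12,12,12,12,12,12,12,12,12,12,12,12,12,12,12,12,12,12,12,12,12,12,12,12,13,13,14,14,15,15
y: 12,12,12,12,12,12,12,12,12,12,12,12,12,12,12,12,12,12,12,12,12,12,12,12,12,12,13,13,14,14,15,15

steps = 15; useful = 356; efficiency = 356/480 = 89/120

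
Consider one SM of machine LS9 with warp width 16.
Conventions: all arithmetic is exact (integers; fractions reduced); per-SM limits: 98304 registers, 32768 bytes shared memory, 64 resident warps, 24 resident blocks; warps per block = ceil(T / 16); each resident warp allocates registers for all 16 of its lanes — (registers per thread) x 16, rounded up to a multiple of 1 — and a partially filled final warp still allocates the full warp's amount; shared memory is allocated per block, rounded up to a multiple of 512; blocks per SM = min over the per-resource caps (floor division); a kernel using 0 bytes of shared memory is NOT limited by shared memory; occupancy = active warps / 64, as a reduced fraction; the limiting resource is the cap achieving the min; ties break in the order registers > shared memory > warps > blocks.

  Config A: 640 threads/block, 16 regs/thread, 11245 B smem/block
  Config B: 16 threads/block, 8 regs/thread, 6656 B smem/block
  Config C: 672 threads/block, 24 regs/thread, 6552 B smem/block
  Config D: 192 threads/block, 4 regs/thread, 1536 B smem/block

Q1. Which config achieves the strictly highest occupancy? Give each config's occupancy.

occupancies: A 5/8, B 1/16, C 21/32, D 15/16

Answer: D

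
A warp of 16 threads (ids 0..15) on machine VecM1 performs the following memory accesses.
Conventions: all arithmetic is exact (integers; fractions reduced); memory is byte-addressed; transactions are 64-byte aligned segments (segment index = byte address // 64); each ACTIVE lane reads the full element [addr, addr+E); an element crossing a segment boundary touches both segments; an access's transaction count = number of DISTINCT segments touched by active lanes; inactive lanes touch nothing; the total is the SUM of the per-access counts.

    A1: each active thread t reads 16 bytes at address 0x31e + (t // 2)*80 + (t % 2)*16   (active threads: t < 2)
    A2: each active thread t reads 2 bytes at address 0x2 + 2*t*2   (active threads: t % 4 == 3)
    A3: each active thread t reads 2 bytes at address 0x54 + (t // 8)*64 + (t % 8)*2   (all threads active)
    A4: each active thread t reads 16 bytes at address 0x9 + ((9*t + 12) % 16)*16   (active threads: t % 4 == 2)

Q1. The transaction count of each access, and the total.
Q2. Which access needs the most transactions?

A1: 1 transaction
A2: 1 transaction
A3: 2 transactions
A4: 4 transactions

Answer: 1,1,2,4; total 8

Answer: A4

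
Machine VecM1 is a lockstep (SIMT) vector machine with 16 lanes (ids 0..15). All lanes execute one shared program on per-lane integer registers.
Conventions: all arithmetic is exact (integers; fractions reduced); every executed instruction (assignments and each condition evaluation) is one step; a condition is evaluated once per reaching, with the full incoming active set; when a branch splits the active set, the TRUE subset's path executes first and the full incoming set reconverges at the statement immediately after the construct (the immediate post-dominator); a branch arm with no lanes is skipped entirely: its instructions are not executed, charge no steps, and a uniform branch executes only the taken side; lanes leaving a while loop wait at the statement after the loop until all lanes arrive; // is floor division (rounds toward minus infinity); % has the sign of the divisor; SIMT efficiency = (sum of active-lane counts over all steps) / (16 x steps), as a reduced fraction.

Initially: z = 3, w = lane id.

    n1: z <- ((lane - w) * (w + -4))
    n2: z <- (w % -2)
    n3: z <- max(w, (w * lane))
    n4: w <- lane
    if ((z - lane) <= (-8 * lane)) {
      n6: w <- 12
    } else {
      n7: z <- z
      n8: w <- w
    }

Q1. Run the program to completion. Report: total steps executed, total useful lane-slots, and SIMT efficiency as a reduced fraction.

Answer: 8 steps, 111 useful, 111/128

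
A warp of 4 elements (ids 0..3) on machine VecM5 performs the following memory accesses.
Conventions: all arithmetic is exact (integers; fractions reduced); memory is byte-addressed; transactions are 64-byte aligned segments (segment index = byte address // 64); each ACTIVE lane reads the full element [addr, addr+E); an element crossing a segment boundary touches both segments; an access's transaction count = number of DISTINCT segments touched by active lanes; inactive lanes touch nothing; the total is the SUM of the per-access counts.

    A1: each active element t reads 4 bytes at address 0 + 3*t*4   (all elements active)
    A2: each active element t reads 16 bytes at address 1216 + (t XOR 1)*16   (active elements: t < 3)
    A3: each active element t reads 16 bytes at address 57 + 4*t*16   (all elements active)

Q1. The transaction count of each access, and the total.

A1: 1 transaction
A2: 1 transaction
A3: 5 transactions

Answer: 1,1,5; total 7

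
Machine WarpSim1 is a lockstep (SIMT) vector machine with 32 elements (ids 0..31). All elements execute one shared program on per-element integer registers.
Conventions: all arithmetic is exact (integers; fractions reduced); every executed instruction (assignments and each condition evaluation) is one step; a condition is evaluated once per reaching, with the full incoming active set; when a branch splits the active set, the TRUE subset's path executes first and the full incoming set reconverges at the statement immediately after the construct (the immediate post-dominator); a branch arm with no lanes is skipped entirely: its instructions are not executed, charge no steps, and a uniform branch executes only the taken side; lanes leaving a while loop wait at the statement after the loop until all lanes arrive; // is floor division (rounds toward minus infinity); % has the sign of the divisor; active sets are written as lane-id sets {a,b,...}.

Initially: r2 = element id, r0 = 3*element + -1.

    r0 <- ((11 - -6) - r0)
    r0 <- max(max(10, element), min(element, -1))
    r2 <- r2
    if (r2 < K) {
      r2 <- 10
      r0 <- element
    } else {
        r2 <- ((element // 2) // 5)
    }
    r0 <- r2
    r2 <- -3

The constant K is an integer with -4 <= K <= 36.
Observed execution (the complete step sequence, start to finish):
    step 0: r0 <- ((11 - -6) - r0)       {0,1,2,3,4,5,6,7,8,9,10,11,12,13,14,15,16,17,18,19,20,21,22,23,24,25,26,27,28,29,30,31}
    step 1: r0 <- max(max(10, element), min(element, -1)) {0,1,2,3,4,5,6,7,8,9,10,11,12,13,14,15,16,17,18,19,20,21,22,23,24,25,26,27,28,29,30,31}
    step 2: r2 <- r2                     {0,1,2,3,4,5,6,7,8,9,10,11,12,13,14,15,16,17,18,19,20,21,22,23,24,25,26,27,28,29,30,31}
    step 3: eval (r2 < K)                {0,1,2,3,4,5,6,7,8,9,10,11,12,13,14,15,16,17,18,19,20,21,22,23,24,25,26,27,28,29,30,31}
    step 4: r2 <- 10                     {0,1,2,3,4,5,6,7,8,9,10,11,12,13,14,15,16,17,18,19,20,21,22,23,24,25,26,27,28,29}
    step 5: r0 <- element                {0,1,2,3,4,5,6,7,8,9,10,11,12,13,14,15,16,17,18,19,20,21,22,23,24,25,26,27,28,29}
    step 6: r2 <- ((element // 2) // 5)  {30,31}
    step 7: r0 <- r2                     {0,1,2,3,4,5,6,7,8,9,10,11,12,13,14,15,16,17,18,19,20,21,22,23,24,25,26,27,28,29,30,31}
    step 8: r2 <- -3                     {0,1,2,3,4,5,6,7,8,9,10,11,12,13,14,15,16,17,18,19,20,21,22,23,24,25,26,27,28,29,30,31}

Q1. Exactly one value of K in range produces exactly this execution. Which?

Answer: K = 30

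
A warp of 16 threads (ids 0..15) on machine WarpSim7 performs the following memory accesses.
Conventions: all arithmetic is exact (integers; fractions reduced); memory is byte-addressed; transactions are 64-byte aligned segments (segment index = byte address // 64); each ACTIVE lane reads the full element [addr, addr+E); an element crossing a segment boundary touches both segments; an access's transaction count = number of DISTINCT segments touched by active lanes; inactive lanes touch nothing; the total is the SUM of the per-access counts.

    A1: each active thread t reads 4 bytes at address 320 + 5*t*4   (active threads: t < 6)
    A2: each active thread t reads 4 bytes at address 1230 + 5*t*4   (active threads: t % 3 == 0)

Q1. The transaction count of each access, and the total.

A1: 2 transactions
A2: 5 transactions

Answer: 2,5; total 7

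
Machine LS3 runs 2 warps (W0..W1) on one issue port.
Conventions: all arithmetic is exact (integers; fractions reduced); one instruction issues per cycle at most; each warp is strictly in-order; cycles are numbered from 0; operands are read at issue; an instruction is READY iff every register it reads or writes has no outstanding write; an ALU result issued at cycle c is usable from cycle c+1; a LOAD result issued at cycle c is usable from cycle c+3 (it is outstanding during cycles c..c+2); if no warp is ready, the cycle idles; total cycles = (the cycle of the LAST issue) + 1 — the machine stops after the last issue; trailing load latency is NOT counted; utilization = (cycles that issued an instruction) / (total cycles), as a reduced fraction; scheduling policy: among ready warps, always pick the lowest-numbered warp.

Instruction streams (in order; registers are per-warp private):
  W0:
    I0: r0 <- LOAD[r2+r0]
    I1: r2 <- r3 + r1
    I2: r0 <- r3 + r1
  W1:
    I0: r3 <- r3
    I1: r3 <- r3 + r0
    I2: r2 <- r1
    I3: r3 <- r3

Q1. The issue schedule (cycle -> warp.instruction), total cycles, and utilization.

cycle 0: W0.I0
cycle 1: W0.I1
cycle 2: W1.I0
cycle 3: W0.I2
cycle 4: W1.I1
cycle 5: W1.I2
cycle 6: W1.I3

Answer: 7 cycles, utilization 1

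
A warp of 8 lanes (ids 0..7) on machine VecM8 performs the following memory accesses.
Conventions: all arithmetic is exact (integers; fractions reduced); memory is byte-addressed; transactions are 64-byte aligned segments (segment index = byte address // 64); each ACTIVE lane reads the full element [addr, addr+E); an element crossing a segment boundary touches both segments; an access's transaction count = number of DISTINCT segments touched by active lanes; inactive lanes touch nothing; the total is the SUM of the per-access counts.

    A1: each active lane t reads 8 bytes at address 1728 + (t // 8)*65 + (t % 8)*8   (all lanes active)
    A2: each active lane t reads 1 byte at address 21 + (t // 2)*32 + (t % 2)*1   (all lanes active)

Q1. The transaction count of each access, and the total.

A1: 1 transaction
A2: 2 transactions

Answer: 1,2; total 3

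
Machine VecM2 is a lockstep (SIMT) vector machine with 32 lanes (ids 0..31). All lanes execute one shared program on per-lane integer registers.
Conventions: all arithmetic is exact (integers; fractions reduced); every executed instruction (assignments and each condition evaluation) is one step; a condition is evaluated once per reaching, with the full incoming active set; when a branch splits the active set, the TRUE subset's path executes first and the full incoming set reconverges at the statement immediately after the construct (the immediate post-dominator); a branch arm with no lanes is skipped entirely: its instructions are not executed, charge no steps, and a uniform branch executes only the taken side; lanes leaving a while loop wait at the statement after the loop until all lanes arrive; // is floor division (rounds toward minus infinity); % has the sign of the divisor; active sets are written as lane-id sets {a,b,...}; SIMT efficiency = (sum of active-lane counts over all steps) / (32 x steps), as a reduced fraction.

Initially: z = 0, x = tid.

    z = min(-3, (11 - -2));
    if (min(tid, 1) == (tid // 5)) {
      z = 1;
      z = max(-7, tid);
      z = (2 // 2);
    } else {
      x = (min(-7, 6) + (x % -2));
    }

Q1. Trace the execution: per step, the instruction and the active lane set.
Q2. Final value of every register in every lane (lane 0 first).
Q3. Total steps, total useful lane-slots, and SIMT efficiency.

step 0: z <- min(-3, (11 - -2))      {0,1,2,3,4,5,6,7,8,9,10,11,12,13,14,15,16,17,18,19,20,21,22,23,24,25,26,27,28,29,30,31}
step 1: eval (min(tid, 1) == (tid // 5)) {0,1,2,3,4,5,6,7,8,9,10,11,12,13,14,15,16,17,18,19,20,21,22,23,24,25,26,27,28,29,30,31}
step 2: z <- 1                       {0,5,6,7,8,9}
step 3: z <- max(-7, tid)            {0,5,6,7,8,9}
step 4: z <- (2 // 2)                {0,5,6,7,8,9}
step 5: x <- (min(-7, 6) + (x % -2)) {1,2,3,4,10,11,12,13,14,15,16,17,18,19,20,21,22,23,24,25,26,27,28,29,30,31}

Answer: 6 steps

z: 1,-3,-3,-3,-3,1,1,1,1,1,-3,-3,-3,-3,-3,-3,-3,-3,-3,-3,-3,-3,-3,-3,-3,-3,-3,-3,-3,-3,-3,-3
x: 0,-8,-7,-8,-7,5,6,7,8,9,-7,-8,-7,-8,-7,-8,-7,-8,-7,-8,-7,-8,-7,-8,-7,-8,-7,-8,-7,-8,-7,-8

steps = 6; useful = 108; efficiency = 108/192 = 9/16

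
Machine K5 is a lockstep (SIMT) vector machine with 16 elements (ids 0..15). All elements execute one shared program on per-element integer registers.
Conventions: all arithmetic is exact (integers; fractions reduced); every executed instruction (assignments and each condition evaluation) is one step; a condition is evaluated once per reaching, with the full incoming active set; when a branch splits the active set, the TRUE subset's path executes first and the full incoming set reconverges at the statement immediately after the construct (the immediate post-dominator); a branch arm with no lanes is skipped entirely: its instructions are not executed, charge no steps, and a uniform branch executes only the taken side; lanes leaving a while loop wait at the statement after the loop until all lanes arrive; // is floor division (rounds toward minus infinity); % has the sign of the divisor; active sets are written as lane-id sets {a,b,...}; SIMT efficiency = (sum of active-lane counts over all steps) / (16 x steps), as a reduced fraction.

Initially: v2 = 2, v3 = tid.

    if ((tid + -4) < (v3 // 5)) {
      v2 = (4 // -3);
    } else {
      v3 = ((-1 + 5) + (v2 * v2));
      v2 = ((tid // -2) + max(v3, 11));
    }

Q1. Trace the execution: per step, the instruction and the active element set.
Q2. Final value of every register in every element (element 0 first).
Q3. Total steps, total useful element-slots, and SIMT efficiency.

step 0: eval ((tid + -4) < (v3 // 5)) {0,1,2,3,4,5,6,7,8,9,10,11,12,13,14,15}
step 1: v2 <- (4 // -3)              {0,1,2,3}
step 2: v3 <- ((-1 + 5) + (v2 * v2)) {4,5,6,7,8,9,10,11,12,13,14,15}
step 3: v2 <- ((tid // -2) + max(v3, 11)) {4,5,6,7,8,9,10,11,12,13,14,15}

Answer: 4 steps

v2: -2,-2,-2,-2,9,8,8,7,7,6,6,5,5,4,4,3
v3: 0,1,2,3,8,8,8,8,8,8,8,8,8,8,8,8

steps = 4; useful = 44; efficiency = 44/64 = 11/16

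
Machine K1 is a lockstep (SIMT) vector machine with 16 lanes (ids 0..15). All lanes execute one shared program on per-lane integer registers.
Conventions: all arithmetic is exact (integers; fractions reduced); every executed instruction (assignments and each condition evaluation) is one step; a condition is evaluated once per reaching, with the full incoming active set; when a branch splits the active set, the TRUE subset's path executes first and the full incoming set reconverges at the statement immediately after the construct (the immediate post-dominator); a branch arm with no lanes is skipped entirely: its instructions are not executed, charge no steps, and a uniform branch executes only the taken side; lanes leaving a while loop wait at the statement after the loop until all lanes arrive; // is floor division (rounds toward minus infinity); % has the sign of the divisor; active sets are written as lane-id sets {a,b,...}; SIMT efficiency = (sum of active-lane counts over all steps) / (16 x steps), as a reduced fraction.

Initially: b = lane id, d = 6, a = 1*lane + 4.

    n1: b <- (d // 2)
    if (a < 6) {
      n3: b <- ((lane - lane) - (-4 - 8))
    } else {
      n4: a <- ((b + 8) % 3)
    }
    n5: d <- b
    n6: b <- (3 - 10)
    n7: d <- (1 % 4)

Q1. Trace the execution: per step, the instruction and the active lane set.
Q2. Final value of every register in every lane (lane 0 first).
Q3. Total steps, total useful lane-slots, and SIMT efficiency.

step 0: b <- (d // 2)                {0,1,2,3,4,5,6,7,8,9,10,11,12,13,14,15}
step 1: eval (a < 6)                 {0,1,2,3,4,5,6,7,8,9,10,11,12,13,14,15}
step 2: b <- ((lane - lane) - (-4 - 8)) {0,1}
step 3: a <- ((b + 8) % 3)           {2,3,4,5,6,7,8,9,10,11,12,13,14,15}
step 4: d <- b                       {0,1,2,3,4,5,6,7,8,9,10,11,12,13,14,15}
step 5: b <- (3 - 10)                {0,1,2,3,4,5,6,7,8,9,10,11,12,13,14,15}
step 6: d <- (1 % 4)                 {0,1,2,3,4,5,6,7,8,9,10,11,12,13,14,15}

Answer: 7 steps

b: -7,-7,-7,-7,-7,-7,-7,-7,-7,-7,-7,-7,-7,-7,-7,-7
d: 1,1,1,1,1,1,1,1,1,1,1,1,1,1,1,1
a: 4,5,2,2,2,2,2,2,2,2,2,2,2,2,2,2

steps = 7; useful = 96; efficiency = 96/112 = 6/7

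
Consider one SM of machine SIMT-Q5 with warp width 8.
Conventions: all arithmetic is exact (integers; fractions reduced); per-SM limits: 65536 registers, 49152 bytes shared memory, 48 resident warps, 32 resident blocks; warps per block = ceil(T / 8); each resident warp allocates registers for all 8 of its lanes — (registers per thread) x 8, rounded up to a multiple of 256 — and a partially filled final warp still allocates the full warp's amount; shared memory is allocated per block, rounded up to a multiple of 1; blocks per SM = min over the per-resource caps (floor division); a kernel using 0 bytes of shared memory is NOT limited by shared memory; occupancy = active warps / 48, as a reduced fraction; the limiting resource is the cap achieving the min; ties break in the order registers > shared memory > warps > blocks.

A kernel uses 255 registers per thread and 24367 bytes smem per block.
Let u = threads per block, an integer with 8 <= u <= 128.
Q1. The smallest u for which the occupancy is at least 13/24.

Answer: u = 97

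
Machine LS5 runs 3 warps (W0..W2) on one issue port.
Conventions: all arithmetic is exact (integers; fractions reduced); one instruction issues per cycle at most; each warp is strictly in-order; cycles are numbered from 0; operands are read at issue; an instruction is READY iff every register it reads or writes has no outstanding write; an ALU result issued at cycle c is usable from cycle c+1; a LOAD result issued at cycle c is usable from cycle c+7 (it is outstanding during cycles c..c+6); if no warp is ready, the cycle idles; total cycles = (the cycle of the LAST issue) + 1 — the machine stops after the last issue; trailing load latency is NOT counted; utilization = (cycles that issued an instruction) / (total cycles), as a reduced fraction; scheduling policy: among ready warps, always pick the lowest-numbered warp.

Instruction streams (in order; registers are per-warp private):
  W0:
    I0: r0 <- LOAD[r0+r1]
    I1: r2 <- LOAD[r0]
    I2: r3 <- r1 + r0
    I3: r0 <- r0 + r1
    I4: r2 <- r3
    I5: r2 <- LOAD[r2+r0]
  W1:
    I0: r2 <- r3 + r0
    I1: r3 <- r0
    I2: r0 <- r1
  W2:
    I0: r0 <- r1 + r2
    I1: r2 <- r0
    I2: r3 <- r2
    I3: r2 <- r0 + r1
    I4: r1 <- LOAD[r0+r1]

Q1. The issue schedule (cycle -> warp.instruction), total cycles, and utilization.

cycle 0: W0.I0
cycle 1: W1.I0
cycle 2: W1.I1
cycle 3: W1.I2
cycle 4: W2.I0
cycle 5: W2.I1
cycle 6: W2.I2
cycle 7: W0.I1
cycle 8: W0.I2
cycle 9: W0.I3
cycle 10: W2.I3
cycle 11: W2.I4
cycle 12: idle
cycle 13: idle
cycle 14: W0.I4
cycle 15: W0.I5

Answer: 16 cycles, utilization 7/8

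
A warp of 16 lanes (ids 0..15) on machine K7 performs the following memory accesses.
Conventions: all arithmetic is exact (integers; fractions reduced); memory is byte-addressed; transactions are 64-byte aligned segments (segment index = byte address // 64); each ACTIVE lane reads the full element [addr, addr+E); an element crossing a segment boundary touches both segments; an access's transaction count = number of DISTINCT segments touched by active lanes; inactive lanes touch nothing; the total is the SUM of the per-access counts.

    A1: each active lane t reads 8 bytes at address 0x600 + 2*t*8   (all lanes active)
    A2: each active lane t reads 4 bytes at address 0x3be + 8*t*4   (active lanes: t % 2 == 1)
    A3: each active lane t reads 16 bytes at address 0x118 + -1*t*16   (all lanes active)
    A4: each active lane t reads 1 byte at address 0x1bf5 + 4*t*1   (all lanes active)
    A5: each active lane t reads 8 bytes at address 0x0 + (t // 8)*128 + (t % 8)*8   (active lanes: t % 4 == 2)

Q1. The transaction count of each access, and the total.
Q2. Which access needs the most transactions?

A1: 4 transactions
A2: 8 transactions
A3: 5 transactions
A4: 2 transactions
A5: 2 transactions

Answer: 4,8,5,2,2; total 21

Answer: A2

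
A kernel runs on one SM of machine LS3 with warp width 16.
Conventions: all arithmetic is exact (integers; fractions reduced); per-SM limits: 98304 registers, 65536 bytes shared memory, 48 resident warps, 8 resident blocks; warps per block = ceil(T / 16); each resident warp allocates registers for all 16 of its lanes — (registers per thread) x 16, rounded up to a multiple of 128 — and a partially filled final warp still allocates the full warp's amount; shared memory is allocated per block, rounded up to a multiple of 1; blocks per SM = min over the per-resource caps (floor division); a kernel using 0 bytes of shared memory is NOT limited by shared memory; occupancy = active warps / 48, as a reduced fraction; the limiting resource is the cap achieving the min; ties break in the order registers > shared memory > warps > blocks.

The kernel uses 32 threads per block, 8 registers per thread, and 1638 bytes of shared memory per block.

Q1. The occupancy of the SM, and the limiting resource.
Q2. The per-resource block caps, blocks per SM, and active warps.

Answer: occupancy 1/3, limited by blocks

registers: 384 blocks
shared memory: 40 blocks
warps: 24 blocks
blocks: 8 blocks

Answer: 8 blocks, 16 active warps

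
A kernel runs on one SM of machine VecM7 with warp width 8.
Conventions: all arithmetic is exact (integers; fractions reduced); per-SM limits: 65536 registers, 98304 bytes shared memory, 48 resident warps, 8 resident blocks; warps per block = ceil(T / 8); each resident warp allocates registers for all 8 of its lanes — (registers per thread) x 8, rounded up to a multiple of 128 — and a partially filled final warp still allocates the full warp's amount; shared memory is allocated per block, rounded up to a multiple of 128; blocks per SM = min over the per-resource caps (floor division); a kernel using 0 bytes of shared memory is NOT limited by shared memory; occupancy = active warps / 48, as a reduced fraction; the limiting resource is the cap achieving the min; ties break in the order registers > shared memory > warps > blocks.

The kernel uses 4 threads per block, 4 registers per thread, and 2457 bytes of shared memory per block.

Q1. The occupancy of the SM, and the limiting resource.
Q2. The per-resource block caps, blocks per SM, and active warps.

Answer: occupancy 1/6, limited by blocks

registers: 512 blocks
shared memory: 38 blocks
warps: 48 blocks
blocks: 8 blocks

Answer: 8 blocks, 8 active warps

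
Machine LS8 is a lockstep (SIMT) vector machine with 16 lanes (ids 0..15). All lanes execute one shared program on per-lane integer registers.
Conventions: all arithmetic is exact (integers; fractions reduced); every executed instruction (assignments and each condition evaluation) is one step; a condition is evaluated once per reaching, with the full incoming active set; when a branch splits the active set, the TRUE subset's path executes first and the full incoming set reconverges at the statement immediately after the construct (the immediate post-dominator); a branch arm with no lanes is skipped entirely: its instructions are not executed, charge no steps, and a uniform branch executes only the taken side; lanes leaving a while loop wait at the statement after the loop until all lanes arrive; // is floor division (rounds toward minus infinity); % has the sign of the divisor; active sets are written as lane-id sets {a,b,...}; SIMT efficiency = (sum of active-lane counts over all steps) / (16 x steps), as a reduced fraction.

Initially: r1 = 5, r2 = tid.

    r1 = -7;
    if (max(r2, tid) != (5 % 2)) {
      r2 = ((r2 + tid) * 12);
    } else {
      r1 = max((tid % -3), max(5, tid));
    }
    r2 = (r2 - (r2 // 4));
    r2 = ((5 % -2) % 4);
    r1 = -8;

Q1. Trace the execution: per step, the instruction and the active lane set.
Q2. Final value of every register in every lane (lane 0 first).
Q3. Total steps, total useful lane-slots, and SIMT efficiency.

step 0: r1 <- -7                     {0,1,2,3,4,5,6,7,8,9,10,11,12,13,14,15}
step 1: eval (max(r2, tid) != (5 % 2)) {0,1,2,3,4,5,6,7,8,9,10,11,12,13,14,15}
step 2: r2 <- ((r2 + tid) * 12)      {0,2,3,4,5,6,7,8,9,10,11,12,13,14,15}
step 3: r1 <- max((tid % -3), max(5, tid)) {1}
step 4: r2 <- (r2 - (r2 // 4))       {0,1,2,3,4,5,6,7,8,9,10,11,12,13,14,15}
step 5: r2 <- ((5 % -2) % 4)         {0,1,2,3,4,5,6,7,8,9,10,11,12,13,14,15}
step 6: r1 <- -8                     {0,1,2,3,4,5,6,7,8,9,10,11,12,13,14,15}

Answer: 7 steps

r1: -8,-8,-8,-8,-8,-8,-8,-8,-8,-8,-8,-8,-8,-8,-8,-8
r2: 3,3,3,3,3,3,3,3,3,3,3,3,3,3,3,3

steps = 7; useful = 96; efficiency = 96/112 = 6/7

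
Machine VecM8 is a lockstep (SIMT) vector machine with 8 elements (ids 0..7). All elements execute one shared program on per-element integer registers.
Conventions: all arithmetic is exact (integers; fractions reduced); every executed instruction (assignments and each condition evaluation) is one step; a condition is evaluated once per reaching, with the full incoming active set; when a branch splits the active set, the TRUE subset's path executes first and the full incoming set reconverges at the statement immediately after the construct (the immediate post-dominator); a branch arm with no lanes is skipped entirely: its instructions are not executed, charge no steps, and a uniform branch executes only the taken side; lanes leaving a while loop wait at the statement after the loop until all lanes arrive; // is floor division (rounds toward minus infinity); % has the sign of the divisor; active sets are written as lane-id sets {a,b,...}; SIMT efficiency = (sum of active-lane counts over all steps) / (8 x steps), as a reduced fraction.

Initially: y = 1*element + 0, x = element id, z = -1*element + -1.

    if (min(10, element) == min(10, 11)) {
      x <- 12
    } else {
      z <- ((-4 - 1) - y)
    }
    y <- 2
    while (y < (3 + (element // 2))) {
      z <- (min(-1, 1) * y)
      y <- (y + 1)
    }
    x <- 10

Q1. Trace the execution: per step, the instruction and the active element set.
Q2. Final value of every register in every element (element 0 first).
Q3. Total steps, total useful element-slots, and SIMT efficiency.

step 0: eval (min(10, element) == min(10, 11)) {0,1,2,3,4,5,6,7}
step 1: z <- ((-4 - 1) - y)          {0,1,2,3,4,5,6,7}
step 2: y <- 2                       {0,1,2,3,4,5,6,7}
step 3: eval (y < (3 + (element // 2))) {0,1,2,3,4,5,6,7}
step 4: z <- (min(-1, 1) * y)        {0,1,2,3,4,5,6,7}
step 5: y <- (y + 1)                 {0,1,2,3,4,5,6,7}
step 6: eval (y < (3 + (element // 2))) {0,1,2,3,4,5,6,7}
step 7: z <- (min(-1, 1) * y)        {2,3,4,5,6,7}
step 8: y <- (y + 1)                 {2,3,4,5,6,7}
step 9: eval (y < (3 + (element // 2))) {2,3,4,5,6,7}
step 10: z <- (min(-1, 1) * y)        {4,5,6,7}
step 11: y <- (y + 1)                 {4,5,6,7}
step 12: eval (y < (3 + (element // 2))) {4,5,6,7}
step 13: z <- (min(-1, 1) * y)        {6,7}
step 14: y <- (y + 1)                 {6,7}
step 15: eval (y < (3 + (element // 2))) {6,7}
step 16: x <- 10                      {0,1,2,3,4,5,6,7}

Answer: 17 steps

y: 3,3,4,4,5,5,6,6
x: 10,10,10,10,10,10,10,10
z: -2,-2,-3,-3,-4,-4,-5,-5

steps = 17; useful = 100; efficiency = 100/136 = 25/34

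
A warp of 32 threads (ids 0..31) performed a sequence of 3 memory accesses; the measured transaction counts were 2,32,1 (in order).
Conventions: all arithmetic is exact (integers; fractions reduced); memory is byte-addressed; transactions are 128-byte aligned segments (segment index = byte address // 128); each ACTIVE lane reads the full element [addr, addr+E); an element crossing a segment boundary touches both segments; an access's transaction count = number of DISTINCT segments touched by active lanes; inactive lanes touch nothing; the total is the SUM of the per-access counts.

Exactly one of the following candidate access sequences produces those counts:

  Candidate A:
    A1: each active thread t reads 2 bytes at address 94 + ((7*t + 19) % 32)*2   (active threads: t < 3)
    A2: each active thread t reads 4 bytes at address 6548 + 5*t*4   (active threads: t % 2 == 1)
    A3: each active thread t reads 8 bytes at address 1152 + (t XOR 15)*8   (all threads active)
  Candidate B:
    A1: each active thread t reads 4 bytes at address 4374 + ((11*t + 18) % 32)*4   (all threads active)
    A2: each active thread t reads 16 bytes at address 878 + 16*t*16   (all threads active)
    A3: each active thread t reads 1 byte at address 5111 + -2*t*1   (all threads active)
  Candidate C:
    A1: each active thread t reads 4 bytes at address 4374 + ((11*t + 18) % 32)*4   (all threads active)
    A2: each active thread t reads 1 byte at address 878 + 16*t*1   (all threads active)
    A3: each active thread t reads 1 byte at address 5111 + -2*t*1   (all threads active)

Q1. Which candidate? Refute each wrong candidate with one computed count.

A: A2 gives 6 transactions, not 32
C: A2 gives 5 transactions, not 32
B: all counts match (2,32,1)

Answer: B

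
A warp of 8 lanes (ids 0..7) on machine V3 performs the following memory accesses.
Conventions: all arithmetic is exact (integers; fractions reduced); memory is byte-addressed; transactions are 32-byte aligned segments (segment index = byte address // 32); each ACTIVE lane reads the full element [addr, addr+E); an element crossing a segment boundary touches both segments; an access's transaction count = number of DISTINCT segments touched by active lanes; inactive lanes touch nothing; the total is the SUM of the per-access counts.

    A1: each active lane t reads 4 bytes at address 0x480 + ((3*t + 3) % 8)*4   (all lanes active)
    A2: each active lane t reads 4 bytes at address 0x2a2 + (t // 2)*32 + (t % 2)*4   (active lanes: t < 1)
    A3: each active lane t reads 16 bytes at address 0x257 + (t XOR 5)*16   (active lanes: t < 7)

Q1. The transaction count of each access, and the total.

A1: 1 transaction
A2: 1 transaction
A3: 5 transactions

Answer: 1,1,5; total 7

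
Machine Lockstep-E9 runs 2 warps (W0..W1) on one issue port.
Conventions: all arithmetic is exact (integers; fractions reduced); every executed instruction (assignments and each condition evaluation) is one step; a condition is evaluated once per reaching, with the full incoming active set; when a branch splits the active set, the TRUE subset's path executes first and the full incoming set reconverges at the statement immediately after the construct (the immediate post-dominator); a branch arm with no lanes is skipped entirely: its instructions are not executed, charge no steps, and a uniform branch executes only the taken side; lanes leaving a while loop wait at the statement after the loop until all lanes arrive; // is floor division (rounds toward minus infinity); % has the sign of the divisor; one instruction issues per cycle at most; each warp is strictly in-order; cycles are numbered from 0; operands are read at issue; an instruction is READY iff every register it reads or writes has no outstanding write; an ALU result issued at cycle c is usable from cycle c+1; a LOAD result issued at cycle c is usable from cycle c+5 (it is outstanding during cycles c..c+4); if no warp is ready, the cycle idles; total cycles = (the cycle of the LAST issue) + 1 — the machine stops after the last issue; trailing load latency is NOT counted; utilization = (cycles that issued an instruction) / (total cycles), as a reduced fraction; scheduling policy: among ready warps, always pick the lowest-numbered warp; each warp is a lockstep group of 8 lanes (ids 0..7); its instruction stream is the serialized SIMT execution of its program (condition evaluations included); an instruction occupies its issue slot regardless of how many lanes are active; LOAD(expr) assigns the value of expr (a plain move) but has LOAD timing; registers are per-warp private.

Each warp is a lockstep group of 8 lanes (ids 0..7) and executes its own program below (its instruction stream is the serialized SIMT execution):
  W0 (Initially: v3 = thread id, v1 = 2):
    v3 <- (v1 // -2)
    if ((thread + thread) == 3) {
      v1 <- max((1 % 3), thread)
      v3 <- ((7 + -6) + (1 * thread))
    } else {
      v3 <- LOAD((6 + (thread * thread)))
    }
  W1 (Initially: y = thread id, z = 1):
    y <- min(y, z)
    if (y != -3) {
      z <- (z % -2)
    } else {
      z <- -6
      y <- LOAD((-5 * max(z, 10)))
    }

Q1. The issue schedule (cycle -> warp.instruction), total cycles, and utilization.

cycle 0: W0.I0
cycle 1: W0.I1
cycle 2: W0.I2
cycle 3: W1.I0
cycle 4: W1.I1
cycle 5: W1.I2

Answer: 6 cycles, utilization 1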